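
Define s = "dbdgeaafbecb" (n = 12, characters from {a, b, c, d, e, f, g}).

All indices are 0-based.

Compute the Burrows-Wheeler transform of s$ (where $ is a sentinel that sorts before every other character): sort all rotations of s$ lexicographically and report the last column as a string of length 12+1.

beacdfe$bgbad

rank  rotation       last
    0  $dbdgeaafbecb  b
    1  aafbecb$dbdge  e
    2  afbecb$dbdgea  a
    3  b$dbdgeaafbec  c
    4  bdgeaafbecb$d  d
    5  becb$dbdgeaaf  f
    6  cb$dbdgeaafbe  e
    7  dbdgeaafbecb$  $
    8  dgeaafbecb$db  b
    9  eaafbecb$dbdg  g
   10  ecb$dbdgeaafb  b
   11  fbecb$dbdgeaa  a
   12  geaafbecb$dbd  d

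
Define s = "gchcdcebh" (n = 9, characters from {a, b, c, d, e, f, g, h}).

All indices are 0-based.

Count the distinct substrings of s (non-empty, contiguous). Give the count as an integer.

42

rank→(start, suffix):
  0 → (7, 'bh')
  1 → (3, 'cdcebh')
  2 → (5, 'cebh')
  3 → (1, 'chcdcebh')
  4 → (4, 'dcebh')
  5 → (6, 'ebh')
  6 → (0, 'gchcdcebh')
  7 → (8, 'h')
  8 → (2, 'hcdcebh')

SA = [7, 3, 5, 1, 4, 6, 0, 8, 2]
rank  pair      lcp
   1  s[7:],s[3:]  0  ''
   2  s[3:],s[5:]  1  'c'
   3  s[5:],s[1:]  1  'c'
   4  s[1:],s[4:]  0  ''
   5  s[4:],s[6:]  0  ''
   6  s[6:],s[0:]  0  ''
   7  s[0:],s[8:]  0  ''
   8  s[8:],s[2:]  1  'h'

n(n+1)/2 = 9·10/2 = 45
Σ LCP = 0 + 0 + 1 + 1 + 0 + 0 + 0 + 0 + 1 = 3
distinct = 45 − 3 = 42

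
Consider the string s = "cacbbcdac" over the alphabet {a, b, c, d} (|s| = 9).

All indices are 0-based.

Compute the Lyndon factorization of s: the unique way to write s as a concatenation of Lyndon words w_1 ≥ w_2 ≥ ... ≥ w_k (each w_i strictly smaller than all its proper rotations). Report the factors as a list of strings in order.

emit factor 1: 'c' (i=0, period=1)
emit factor 2: 'acbbcd' (i=1, period=6)
emit factor 3: 'ac' (i=7, period=2)

["c", "acbbcd", "ac"]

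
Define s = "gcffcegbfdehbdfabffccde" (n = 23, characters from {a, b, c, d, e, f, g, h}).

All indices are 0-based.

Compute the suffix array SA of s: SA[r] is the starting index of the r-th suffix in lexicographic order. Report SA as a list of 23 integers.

[15, 12, 7, 16, 19, 20, 4, 1, 21, 9, 13, 22, 5, 10, 14, 18, 3, 8, 17, 2, 6, 0, 11]

rank→(start, suffix):
  0 → (15, 'abffccde')
  1 → (12, 'bdfabffccde')
  2 → (7, 'bfdehbdfabffccde')
  3 → (16, 'bffccde')
  4 → (19, 'ccde')
  5 → (20, 'cde')
  6 → (4, 'cegbfdehbdfabffccde')
  7 → (1, 'cffcegbfdehbdfabffccde')
  8 → (21, 'de')
  9 → (9, 'dehbdfabffccde')
  10 → (13, 'dfabffccde')
  11 → (22, 'e')
  12 → (5, 'egbfdehbdfabffccde')
  13 → (10, 'ehbdfabffccde')
  14 → (14, 'fabffccde')
  15 → (18, 'fccde')
  16 → (3, 'fcegbfdehbdfabffccde')
  17 → (8, 'fdehbdfabffccde')
  18 → (17, 'ffccde')
  19 → (2, 'ffcegbfdehbdfabffccde')
  20 → (6, 'gbfdehbdfabffccde')
  21 → (0, 'gcffcegbfdehbdfabffccde')
  22 → (11, 'hbdfabffccde')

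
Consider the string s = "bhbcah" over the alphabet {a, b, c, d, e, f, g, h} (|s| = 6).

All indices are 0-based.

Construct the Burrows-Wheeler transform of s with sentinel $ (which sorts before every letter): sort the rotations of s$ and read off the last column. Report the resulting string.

hch$bab

rank  rotation last
    0  $bhbcah  h
    1  ah$bhbc  c
    2  bcah$bh  h
    3  bhbcah$  $
    4  cah$bhb  b
    5  h$bhbca  a
    6  hbcah$b  b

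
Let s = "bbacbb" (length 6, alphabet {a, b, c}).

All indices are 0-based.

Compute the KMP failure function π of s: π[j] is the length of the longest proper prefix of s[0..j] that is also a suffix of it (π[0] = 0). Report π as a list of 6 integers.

[0, 1, 0, 0, 1, 2]

π[0] = 0
j=1 s[j]='b': π[1]=1 (border 'b')
j=2 s[j]='a': k: 1→0; π[2]=0 (border '')
j=3 s[j]='c': π[3]=0 (border '')
j=4 s[j]='b': π[4]=1 (border 'b')
j=5 s[j]='b': π[5]=2 (border 'bb')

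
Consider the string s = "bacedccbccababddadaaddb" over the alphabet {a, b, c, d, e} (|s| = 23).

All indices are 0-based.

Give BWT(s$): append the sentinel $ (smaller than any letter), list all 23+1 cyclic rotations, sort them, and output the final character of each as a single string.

rank  rotation                  last
    0  $bacedccbccababddadaaddb  b
    1  aaddb$bacedccbccababddad  d
    2  ababddadaaddb$bacedccbcc  c
    3  abddadaaddb$bacedccbccab  b
    4  acedccbccababddadaaddb$b  b
    5  adaaddb$bacedccbccababdd  d
    6  addb$bacedccbccababddada  a
    7  b$bacedccbccababddadaadd  d
    8  babddadaaddb$bacedccbcca  a
    9  bacedccbccababddadaaddb$  $
   10  bccababddadaaddb$bacedcc  c
   11  bddadaaddb$bacedccbccaba  a
   12  cababddadaaddb$bacedccbc  c
   13  cbccababddadaaddb$bacedc  c
   14  ccababddadaaddb$bacedccb  b
   15  ccbccababddadaaddb$baced  d
   16  cedccbccababddadaaddb$ba  a
   17  daaddb$bacedccbccababdda  a
   18  dadaaddb$bacedccbccababd  d
   19  db$bacedccbccababddadaad  d
   20  dccbccababddadaaddb$bace  e
   21  ddadaaddb$bacedccbccabab  b
   22  ddb$bacedccbccababddadaa  a
   23  edccbccababddadaaddb$bac  c

bdcbbdada$caccbdaaddebac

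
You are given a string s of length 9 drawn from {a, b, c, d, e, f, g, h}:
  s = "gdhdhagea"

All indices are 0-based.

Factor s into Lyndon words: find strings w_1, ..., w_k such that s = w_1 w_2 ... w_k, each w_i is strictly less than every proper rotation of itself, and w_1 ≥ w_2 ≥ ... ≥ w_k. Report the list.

emit factor 1: 'g' (i=0, period=1)
emit factor 2: 'dh' (i=1, period=2)
emit factor 3: 'dh' (i=3, period=2)
emit factor 4: 'age' (i=5, period=3)
emit factor 5: 'a' (i=8, period=1)

["g", "dh", "dh", "age", "a"]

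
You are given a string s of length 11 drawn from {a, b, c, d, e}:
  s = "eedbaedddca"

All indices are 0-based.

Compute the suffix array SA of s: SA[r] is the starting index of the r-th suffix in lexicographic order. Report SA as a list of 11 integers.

rank→(start, suffix):
  0 → (10, 'a')
  1 → (4, 'aedddca')
  2 → (3, 'baedddca')
  3 → (9, 'ca')
  4 → (2, 'dbaedddca')
  5 → (8, 'dca')
  6 → (7, 'ddca')
  7 → (6, 'dddca')
  8 → (1, 'edbaedddca')
  9 → (5, 'edddca')
  10 → (0, 'eedbaedddca')

[10, 4, 3, 9, 2, 8, 7, 6, 1, 5, 0]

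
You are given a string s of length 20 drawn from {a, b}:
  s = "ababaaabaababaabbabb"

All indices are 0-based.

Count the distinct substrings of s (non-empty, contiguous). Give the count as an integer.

156

rank | idx | suffix
   0 |   4 | aaabaababaabbabb
   1 |   5 | aabaababaabbabb
   2 |   8 | aababaabbabb
   3 |  13 | aabbabb
   4 |   2 | abaaabaababaabbabb
   5 |   6 | abaababaabbabb
   6 |  11 | abaabbabb
   7 |   0 | ababaaabaababaabbabb
   8 |   9 | ababaabbabb
   9 |  17 | abb
  10 |  14 | abbabb
  11 |  19 | b
  12 |   3 | baaabaababaabbabb
  13 |   7 | baababaabbabb
  14 |  12 | baabbabb
  15 |   1 | babaaabaababaabbabb
  16 |  10 | babaabbabb
  17 |  16 | babb
  18 |  18 | bb
  19 |  15 | bbabb

SA = [4, 5, 8, 13, 2, 6, 11, 0, 9, 17, 14, 19, 3, 7, 12, 1, 10, 16, 18, 15]
[i] adj suffixes → lcp
  [1] 4/5 → 2 ('aa')
  [2] 5/8 → 4 ('aaba')
  [3] 8/13 → 3 ('aab')
  [4] 13/2 → 1 ('a')
  [5] 2/6 → 4 ('abaa')
  [6] 6/11 → 5 ('abaab')
  [7] 11/0 → 3 ('aba')
  [8] 0/9 → 6 ('ababaa')
  [9] 9/17 → 2 ('ab')
  [10] 17/14 → 3 ('abb')
  [11] 14/19 → 0 ('')
  [12] 19/3 → 1 ('b')
  [13] 3/7 → 3 ('baa')
  [14] 7/12 → 4 ('baab')
  [15] 12/1 → 2 ('ba')
  [16] 1/10 → 5 ('babaa')
  [17] 10/16 → 3 ('bab')
  [18] 16/18 → 1 ('b')
  [19] 18/15 → 2 ('bb')

n(n+1)/2 = 20·21/2 = 210
Σ LCP = 0 + 2 + 4 + 3 + 1 + 4 + 5 + 3 + 6 + 2 + 3 + 0 + 1 + 3 + 4 + 2 + 5 + 3 + 1 + 2 = 54
distinct = 210 − 54 = 156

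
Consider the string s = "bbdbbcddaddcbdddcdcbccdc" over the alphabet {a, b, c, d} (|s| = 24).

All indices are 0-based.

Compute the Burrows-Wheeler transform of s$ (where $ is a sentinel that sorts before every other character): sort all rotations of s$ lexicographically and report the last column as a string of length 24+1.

cdd$cbbcdddbcdbdbccddcadb

rank  rotation                   last
    0  $bbdbbcddaddcbdddcdcbccdc  c
    1  addcbdddcdcbccdc$bbdbbcdd  d
    2  bbcddaddcbdddcdcbccdc$bbd  d
    3  bbdbbcddaddcbdddcdcbccdc$  $
    4  bccdc$bbdbbcddaddcbdddcdc  c
    5  bcddaddcbdddcdcbccdc$bbdb  b
    6  bdbbcddaddcbdddcdcbccdc$b  b
    7  bdddcdcbccdc$bbdbbcddaddc  c
    8  c$bbdbbcddaddcbdddcdcbccd  d
    9  cbccdc$bbdbbcddaddcbdddcd  d
   10  cbdddcdcbccdc$bbdbbcddadd  d
   11  ccdc$bbdbbcddaddcbdddcdcb  b
   12  cdc$bbdbbcddaddcbdddcdcbc  c
   13  cdcbccdc$bbdbbcddaddcbddd  d
   14  cddaddcbdddcdcbccdc$bbdbb  b
   15  daddcbdddcdcbccdc$bbdbbcd  d
   16  dbbcddaddcbdddcdcbccdc$bb  b
   17  dc$bbdbbcddaddcbdddcdcbcc  c
   18  dcbccdc$bbdbbcddaddcbdddc  c
   19  dcbdddcdcbccdc$bbdbbcddad  d
   20  dcdcbccdc$bbdbbcddaddcbdd  d
   21  ddaddcbdddcdcbccdc$bbdbbc  c
   22  ddcbdddcdcbccdc$bbdbbcdda  a
   23  ddcdcbccdc$bbdbbcddaddcbd  d
   24  dddcdcbccdc$bbdbbcddaddcb  b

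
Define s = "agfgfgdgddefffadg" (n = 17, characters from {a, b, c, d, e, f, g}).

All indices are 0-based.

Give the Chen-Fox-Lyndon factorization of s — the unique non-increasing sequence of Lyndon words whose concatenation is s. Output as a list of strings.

["agfgfgdgddefff", "adg"]

emit factor 1: 'agfgfgdgddefff' (i=0, period=14)
emit factor 2: 'adg' (i=14, period=3)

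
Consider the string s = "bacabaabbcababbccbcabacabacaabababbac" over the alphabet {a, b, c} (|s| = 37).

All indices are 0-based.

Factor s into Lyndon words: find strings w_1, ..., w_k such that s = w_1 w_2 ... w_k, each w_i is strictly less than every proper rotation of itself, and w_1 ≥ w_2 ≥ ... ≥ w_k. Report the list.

emit factor 1: 'b' (i=0, period=1)
emit factor 2: 'ac' (i=1, period=2)
emit factor 3: 'ab' (i=3, period=2)
emit factor 4: 'aabbcababbccbcabacabac' (i=5, period=22)
emit factor 5: 'aabababbac' (i=27, period=10)

["b", "ac", "ab", "aabbcababbccbcabacabac", "aabababbac"]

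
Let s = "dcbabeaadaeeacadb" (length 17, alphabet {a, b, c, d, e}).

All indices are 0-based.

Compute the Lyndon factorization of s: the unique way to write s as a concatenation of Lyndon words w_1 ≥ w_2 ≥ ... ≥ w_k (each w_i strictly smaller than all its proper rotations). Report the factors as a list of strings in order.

["d", "c", "b", "abe", "aadaeeacadb"]

emit factor 1: 'd' (i=0, period=1)
emit factor 2: 'c' (i=1, period=1)
emit factor 3: 'b' (i=2, period=1)
emit factor 4: 'abe' (i=3, period=3)
emit factor 5: 'aadaeeacadb' (i=6, period=11)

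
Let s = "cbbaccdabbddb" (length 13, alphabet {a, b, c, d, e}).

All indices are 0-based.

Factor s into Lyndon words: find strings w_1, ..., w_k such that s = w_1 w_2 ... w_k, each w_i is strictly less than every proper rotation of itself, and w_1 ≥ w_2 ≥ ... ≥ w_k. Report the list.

["c", "b", "b", "accd", "abbddb"]

emit factor 1: 'c' (i=0, period=1)
emit factor 2: 'b' (i=1, period=1)
emit factor 3: 'b' (i=2, period=1)
emit factor 4: 'accd' (i=3, period=4)
emit factor 5: 'abbddb' (i=7, period=6)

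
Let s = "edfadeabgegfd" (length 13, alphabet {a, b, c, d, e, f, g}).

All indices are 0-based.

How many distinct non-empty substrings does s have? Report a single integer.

84

sorted suffixes:
  #0 SA[0]=6  'abgegfd'
  #1 SA[1]=3  'adeabgegfd'
  #2 SA[2]=7  'bgegfd'
  #3 SA[3]=12  'd'
  #4 SA[4]=4  'deabgegfd'
  #5 SA[5]=1  'dfadeabgegfd'
  #6 SA[6]=5  'eabgegfd'
  #7 SA[7]=0  'edfadeabgegfd'
  #8 SA[8]=9  'egfd'
  #9 SA[9]=2  'fadeabgegfd'
  #10 SA[10]=11  'fd'
  #11 SA[11]=8  'gegfd'
  #12 SA[12]=10  'gfd'

SA = [6, 3, 7, 12, 4, 1, 5, 0, 9, 2, 11, 8, 10]
[i] adj suffixes → lcp
  [1] 6/3 → 1 ('a')
  [2] 3/7 → 0 ('')
  [3] 7/12 → 0 ('')
  [4] 12/4 → 1 ('d')
  [5] 4/1 → 1 ('d')
  [6] 1/5 → 0 ('')
  [7] 5/0 → 1 ('e')
  [8] 0/9 → 1 ('e')
  [9] 9/2 → 0 ('')
  [10] 2/11 → 1 ('f')
  [11] 11/8 → 0 ('')
  [12] 8/10 → 1 ('g')

n(n+1)/2 = 13·14/2 = 91
Σ LCP = 0 + 1 + 0 + 0 + 1 + 1 + 0 + 1 + 1 + 0 + 1 + 0 + 1 = 7
distinct = 91 − 7 = 84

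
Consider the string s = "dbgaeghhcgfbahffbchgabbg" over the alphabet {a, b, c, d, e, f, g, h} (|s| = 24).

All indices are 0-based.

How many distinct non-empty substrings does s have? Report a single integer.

281

rank | idx | suffix
   0 |  20 | abbg
   1 |   3 | aeghhcgfbahffbchgabbg
   2 |  12 | ahffbchgabbg
   3 |  11 | bahffbchgabbg
   4 |  21 | bbg
   5 |  16 | bchgabbg
   6 |  22 | bg
   7 |   1 | bgaeghhcgfbahffbchgabbg
   8 |   8 | cgfbahffbchgabbg
   9 |  17 | chgabbg
  10 |   0 | dbgaeghhcgfbahffbchgabbg
  11 |   4 | eghhcgfbahffbchgabbg
  12 |  10 | fbahffbchgabbg
  13 |  15 | fbchgabbg
  14 |  14 | ffbchgabbg
  15 |  23 | g
  16 |  19 | gabbg
  17 |   2 | gaeghhcgfbahffbchgabbg
  18 |   9 | gfbahffbchgabbg
  19 |   5 | ghhcgfbahffbchgabbg
  20 |   7 | hcgfbahffbchgabbg
  21 |  13 | hffbchgabbg
  22 |  18 | hgabbg
  23 |   6 | hhcgfbahffbchgabbg

SA = [20, 3, 12, 11, 21, 16, 22, 1, 8, 17, 0, 4, 10, 15, 14, 23, 19, 2, 9, 5, 7, 13, 18, 6]
rank  pair      lcp
   1  s[20:],s[3:]  1  'a'
   2  s[3:],s[12:]  1  'a'
   3  s[12:],s[11:]  0  ''
   4  s[11:],s[21:]  1  'b'
   5  s[21:],s[16:]  1  'b'
   6  s[16:],s[22:]  1  'b'
   7  s[22:],s[1:]  2  'bg'
   8  s[1:],s[8:]  0  ''
   9  s[8:],s[17:]  1  'c'
  10  s[17:],s[0:]  0  ''
  11  s[0:],s[4:]  0  ''
  12  s[4:],s[10:]  0  ''
  13  s[10:],s[15:]  2  'fb'
  14  s[15:],s[14:]  1  'f'
  15  s[14:],s[23:]  0  ''
  16  s[23:],s[19:]  1  'g'
  17  s[19:],s[2:]  2  'ga'
  18  s[2:],s[9:]  1  'g'
  19  s[9:],s[5:]  1  'g'
  20  s[5:],s[7:]  0  ''
  21  s[7:],s[13:]  1  'h'
  22  s[13:],s[18:]  1  'h'
  23  s[18:],s[6:]  1  'h'

n(n+1)/2 = 24·25/2 = 300
Σ LCP = 0 + 1 + 1 + 0 + 1 + 1 + 1 + 2 + 0 + 1 + 0 + 0 + 0 + 2 + 1 + 0 + 1 + 2 + 1 + 1 + 0 + 1 + 1 + 1 = 19
distinct = 300 − 19 = 281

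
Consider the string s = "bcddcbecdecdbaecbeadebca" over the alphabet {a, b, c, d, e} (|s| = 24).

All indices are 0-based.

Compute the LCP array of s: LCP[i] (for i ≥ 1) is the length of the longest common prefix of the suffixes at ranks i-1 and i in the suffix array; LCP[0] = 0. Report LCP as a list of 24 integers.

[0, 1, 1, 0, 1, 2, 1, 2, 0, 1, 3, 1, 2, 2, 0, 1, 1, 1, 2, 0, 1, 1, 2, 3]

rank→(start, suffix):
  0 → (23, 'a')
  1 → (18, 'adebca')
  2 → (13, 'aecbeadebca')
  3 → (12, 'baecbeadebca')
  4 → (21, 'bca')
  5 → (0, 'bcddcbecdecdbaecbeadebca')
  6 → (16, 'beadebca')
  7 → (5, 'becdecdbaecbeadebca')
  8 → (22, 'ca')
  9 → (15, 'cbeadebca')
  10 → (4, 'cbecdecdbaecbeadebca')
  11 → (10, 'cdbaecbeadebca')
  12 → (1, 'cddcbecdecdbaecbeadebca')
  13 → (7, 'cdecdbaecbeadebca')
  14 → (11, 'dbaecbeadebca')
  15 → (3, 'dcbecdecdbaecbeadebca')
  16 → (2, 'ddcbecdecdbaecbeadebca')
  17 → (19, 'debca')
  18 → (8, 'decdbaecbeadebca')
  19 → (17, 'eadebca')
  20 → (20, 'ebca')
  21 → (14, 'ecbeadebca')
  22 → (9, 'ecdbaecbeadebca')
  23 → (6, 'ecdecdbaecbeadebca')

SA = [23, 18, 13, 12, 21, 0, 16, 5, 22, 15, 4, 10, 1, 7, 11, 3, 2, 19, 8, 17, 20, 14, 9, 6]
rank  pair      lcp
   1  s[23:],s[18:]  1  'a'
   2  s[18:],s[13:]  1  'a'
   3  s[13:],s[12:]  0  ''
   4  s[12:],s[21:]  1  'b'
   5  s[21:],s[0:]  2  'bc'
   6  s[0:],s[16:]  1  'b'
   7  s[16:],s[5:]  2  'be'
   8  s[5:],s[22:]  0  ''
   9  s[22:],s[15:]  1  'c'
  10  s[15:],s[4:]  3  'cbe'
  11  s[4:],s[10:]  1  'c'
  12  s[10:],s[1:]  2  'cd'
  13  s[1:],s[7:]  2  'cd'
  14  s[7:],s[11:]  0  ''
  15  s[11:],s[3:]  1  'd'
  16  s[3:],s[2:]  1  'd'
  17  s[2:],s[19:]  1  'd'
  18  s[19:],s[8:]  2  'de'
  19  s[8:],s[17:]  0  ''
  20  s[17:],s[20:]  1  'e'
  21  s[20:],s[14:]  1  'e'
  22  s[14:],s[9:]  2  'ec'
  23  s[9:],s[6:]  3  'ecd'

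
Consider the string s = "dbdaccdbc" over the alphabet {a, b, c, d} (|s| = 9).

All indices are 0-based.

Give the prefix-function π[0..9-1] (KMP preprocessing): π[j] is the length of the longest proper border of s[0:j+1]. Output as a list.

[0, 0, 1, 0, 0, 0, 1, 2, 0]

π[0] = 0
j=1 s[j]='b': π[1]=0 (border '')
j=2 s[j]='d': π[2]=1 (border 'd')
j=3 s[j]='a': k: 1→0; π[3]=0 (border '')
j=4 s[j]='c': π[4]=0 (border '')
j=5 s[j]='c': π[5]=0 (border '')
j=6 s[j]='d': π[6]=1 (border 'd')
j=7 s[j]='b': π[7]=2 (border 'db')
j=8 s[j]='c': k: 2→0; π[8]=0 (border '')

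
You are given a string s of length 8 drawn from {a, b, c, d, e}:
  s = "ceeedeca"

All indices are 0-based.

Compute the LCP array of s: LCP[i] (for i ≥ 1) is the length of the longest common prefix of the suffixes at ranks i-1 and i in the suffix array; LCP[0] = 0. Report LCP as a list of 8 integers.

[0, 0, 1, 0, 0, 1, 1, 2]

rank | idx | suffix
   0 |   7 | a
   1 |   6 | ca
   2 |   0 | ceeedeca
   3 |   4 | deca
   4 |   5 | eca
   5 |   3 | edeca
   6 |   2 | eedeca
   7 |   1 | eeedeca

SA = [7, 6, 0, 4, 5, 3, 2, 1]
rank  pair      lcp
   1  s[7:],s[6:]  0  ''
   2  s[6:],s[0:]  1  'c'
   3  s[0:],s[4:]  0  ''
   4  s[4:],s[5:]  0  ''
   5  s[5:],s[3:]  1  'e'
   6  s[3:],s[2:]  1  'e'
   7  s[2:],s[1:]  2  'ee'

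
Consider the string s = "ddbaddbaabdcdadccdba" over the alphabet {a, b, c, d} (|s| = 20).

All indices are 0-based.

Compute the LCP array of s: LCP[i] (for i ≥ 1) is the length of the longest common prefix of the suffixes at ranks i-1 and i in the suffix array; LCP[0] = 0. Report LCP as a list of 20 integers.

sorted suffixes:
  #0 SA[0]=19  'a'
  #1 SA[1]=7  'aabdcdadccdba'
  #2 SA[2]=8  'abdcdadccdba'
  #3 SA[3]=13  'adccdba'
  #4 SA[4]=3  'addbaabdcdadccdba'
  #5 SA[5]=18  'ba'
  #6 SA[6]=6  'baabdcdadccdba'
  #7 SA[7]=2  'baddbaabdcdadccdba'
  #8 SA[8]=9  'bdcdadccdba'
  #9 SA[9]=15  'ccdba'
  #10 SA[10]=11  'cdadccdba'
  #11 SA[11]=16  'cdba'
  #12 SA[12]=12  'dadccdba'
  #13 SA[13]=17  'dba'
  #14 SA[14]=5  'dbaabdcdadccdba'
  #15 SA[15]=1  'dbaddbaabdcdadccdba'
  #16 SA[16]=14  'dccdba'
  #17 SA[17]=10  'dcdadccdba'
  #18 SA[18]=4  'ddbaabdcdadccdba'
  #19 SA[19]=0  'ddbaddbaabdcdadccdba'

SA = [19, 7, 8, 13, 3, 18, 6, 2, 9, 15, 11, 16, 12, 17, 5, 1, 14, 10, 4, 0]
rank  pair      lcp
   1  s[19:],s[7:]  1  'a'
   2  s[7:],s[8:]  1  'a'
   3  s[8:],s[13:]  1  'a'
   4  s[13:],s[3:]  2  'ad'
   5  s[3:],s[18:]  0  ''
   6  s[18:],s[6:]  2  'ba'
   7  s[6:],s[2:]  2  'ba'
   8  s[2:],s[9:]  1  'b'
   9  s[9:],s[15:]  0  ''
  10  s[15:],s[11:]  1  'c'
  11  s[11:],s[16:]  2  'cd'
  12  s[16:],s[12:]  0  ''
  13  s[12:],s[17:]  1  'd'
  14  s[17:],s[5:]  3  'dba'
  15  s[5:],s[1:]  3  'dba'
  16  s[1:],s[14:]  1  'd'
  17  s[14:],s[10:]  2  'dc'
  18  s[10:],s[4:]  1  'd'
  19  s[4:],s[0:]  4  'ddba'

[0, 1, 1, 1, 2, 0, 2, 2, 1, 0, 1, 2, 0, 1, 3, 3, 1, 2, 1, 4]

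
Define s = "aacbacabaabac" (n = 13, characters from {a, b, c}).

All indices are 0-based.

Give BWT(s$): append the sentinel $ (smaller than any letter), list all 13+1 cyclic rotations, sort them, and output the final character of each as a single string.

cb$cabbaaacaaa

rank  rotation        last
    0  $aacbacabaabac  c
    1  aabac$aacbacab  b
    2  aacbacabaabac$  $
    3  abaabac$aacbac  c
    4  abac$aacbacaba  a
    5  ac$aacbacabaab  b
    6  acabaabac$aacb  b
    7  acbacabaabac$a  a
    8  baabac$aacbaca  a
    9  bac$aacbacabaa  a
   10  bacabaabac$aac  c
   11  c$aacbacabaaba  a
   12  cabaabac$aacba  a
   13  cbacabaabac$aa  a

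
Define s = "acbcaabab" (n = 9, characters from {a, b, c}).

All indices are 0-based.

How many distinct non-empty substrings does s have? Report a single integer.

38

sorted suffixes:
  #0 SA[0]=4  'aabab'
  #1 SA[1]=7  'ab'
  #2 SA[2]=5  'abab'
  #3 SA[3]=0  'acbcaabab'
  #4 SA[4]=8  'b'
  #5 SA[5]=6  'bab'
  #6 SA[6]=2  'bcaabab'
  #7 SA[7]=3  'caabab'
  #8 SA[8]=1  'cbcaabab'

SA = [4, 7, 5, 0, 8, 6, 2, 3, 1]
i: (SA[i-1],SA[i]) lcp shared
  1: (4,7) 1 'a'
  2: (7,5) 2 'ab'
  3: (5,0) 1 'a'
  4: (0,8) 0 ''
  5: (8,6) 1 'b'
  6: (6,2) 1 'b'
  7: (2,3) 0 ''
  8: (3,1) 1 'c'

n(n+1)/2 = 9·10/2 = 45
Σ LCP = 0 + 1 + 2 + 1 + 0 + 1 + 1 + 0 + 1 = 7
distinct = 45 − 7 = 38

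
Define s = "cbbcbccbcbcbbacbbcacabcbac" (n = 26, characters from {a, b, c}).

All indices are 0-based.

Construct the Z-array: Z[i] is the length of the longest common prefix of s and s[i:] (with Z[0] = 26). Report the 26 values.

Z[0]=26
i=1: outside box; Z[1]=0
i=2: outside box; Z[2]=0
i=3: outside box; Z[3]=2 grow→box=[3,5)
i=4: min(r-i=1, Z[1]=0)=0; Z[4]=0
i=5: outside box; Z[5]=1 grow→box=[5,6)
i=6: outside box; Z[6]=2 grow→box=[6,8)
i=7: min(r-i=1, Z[1]=0)=0; Z[7]=0
i=8: outside box; Z[8]=2 grow→box=[8,10)
i=9: min(r-i=1, Z[1]=0)=0; Z[9]=0
i=10: outside box; Z[10]=3 grow→box=[10,13)
i=11: min(r-i=2, Z[1]=0)=0; Z[11]=0
i=12: min(r-i=1, Z[2]=0)=0; Z[12]=0
i=13: outside box; Z[13]=0
i=14: outside box; Z[14]=4 grow→box=[14,18)
i=15: min(r-i=3, Z[1]=0)=0; Z[15]=0
i=16: min(r-i=2, Z[2]=0)=0; Z[16]=0
i=17: min(r-i=1, Z[3]=2)=1; Z[17]=1
i=18: outside box; Z[18]=0
i=19: outside box; Z[19]=1 grow→box=[19,20)
i=20: outside box; Z[20]=0
i=21: outside box; Z[21]=0
i=22: outside box; Z[22]=2 grow→box=[22,24)
i=23: min(r-i=1, Z[1]=0)=0; Z[23]=0
i=24: outside box; Z[24]=0
i=25: outside box; Z[25]=1 grow→box=[25,26)

[26, 0, 0, 2, 0, 1, 2, 0, 2, 0, 3, 0, 0, 0, 4, 0, 0, 1, 0, 1, 0, 0, 2, 0, 0, 1]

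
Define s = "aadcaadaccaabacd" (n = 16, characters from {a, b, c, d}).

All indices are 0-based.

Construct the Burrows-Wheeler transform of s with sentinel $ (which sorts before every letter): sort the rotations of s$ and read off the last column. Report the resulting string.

dcc$adbaaacdaacaa

rank  rotation           last
    0  $aadcaadaccaabacd  d
    1  aabacd$aadcaadacc  c
    2  aadaccaabacd$aadc  c
    3  aadcaadaccaabacd$  $
    4  abacd$aadcaadacca  a
    5  accaabacd$aadcaad  d
    6  acd$aadcaadaccaab  b
    7  adaccaabacd$aadca  a
    8  adcaadaccaabacd$a  a
    9  bacd$aadcaadaccaa  a
   10  caabacd$aadcaadac  c
   11  caadaccaabacd$aad  d
   12  ccaabacd$aadcaada  a
   13  cd$aadcaadaccaaba  a
   14  d$aadcaadaccaabac  c
   15  daccaabacd$aadcaa  a
   16  dcaadaccaabacd$aa  a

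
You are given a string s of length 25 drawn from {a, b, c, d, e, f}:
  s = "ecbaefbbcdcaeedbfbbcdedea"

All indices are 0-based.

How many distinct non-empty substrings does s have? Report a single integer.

rank→(start, suffix):
  0 → (24, 'a')
  1 → (11, 'aeedbfbbcdedea')
  2 → (3, 'aefbbcdcaeedbfbbcdedea')
  3 → (2, 'baefbbcdcaeedbfbbcdedea')
  4 → (6, 'bbcdcaeedbfbbcdedea')
  5 → (17, 'bbcdedea')
  6 → (7, 'bcdcaeedbfbbcdedea')
  7 → (18, 'bcdedea')
  8 → (15, 'bfbbcdedea')
  9 → (10, 'caeedbfbbcdedea')
  10 → (1, 'cbaefbbcdcaeedbfbbcdedea')
  11 → (8, 'cdcaeedbfbbcdedea')
  12 → (19, 'cdedea')
  13 → (14, 'dbfbbcdedea')
  14 → (9, 'dcaeedbfbbcdedea')
  15 → (22, 'dea')
  16 → (20, 'dedea')
  17 → (23, 'ea')
  18 → (0, 'ecbaefbbcdcaeedbfbbcdedea')
  19 → (13, 'edbfbbcdedea')
  20 → (21, 'edea')
  21 → (12, 'eedbfbbcdedea')
  22 → (4, 'efbbcdcaeedbfbbcdedea')
  23 → (5, 'fbbcdcaeedbfbbcdedea')
  24 → (16, 'fbbcdedea')

SA = [24, 11, 3, 2, 6, 17, 7, 18, 15, 10, 1, 8, 19, 14, 9, 22, 20, 23, 0, 13, 21, 12, 4, 5, 16]
rank  pair      lcp
   1  s[24:],s[11:]  1  'a'
   2  s[11:],s[3:]  2  'ae'
   3  s[3:],s[2:]  0  ''
   4  s[2:],s[6:]  1  'b'
   5  s[6:],s[17:]  4  'bbcd'
   6  s[17:],s[7:]  1  'b'
   7  s[7:],s[18:]  3  'bcd'
   8  s[18:],s[15:]  1  'b'
   9  s[15:],s[10:]  0  ''
  10  s[10:],s[1:]  1  'c'
  11  s[1:],s[8:]  1  'c'
  12  s[8:],s[19:]  2  'cd'
  13  s[19:],s[14:]  0  ''
  14  s[14:],s[9:]  1  'd'
  15  s[9:],s[22:]  1  'd'
  16  s[22:],s[20:]  2  'de'
  17  s[20:],s[23:]  0  ''
  18  s[23:],s[0:]  1  'e'
  19  s[0:],s[13:]  1  'e'
  20  s[13:],s[21:]  2  'ed'
  21  s[21:],s[12:]  1  'e'
  22  s[12:],s[4:]  1  'e'
  23  s[4:],s[5:]  0  ''
  24  s[5:],s[16:]  5  'fbbcd'

n(n+1)/2 = 25·26/2 = 325
Σ LCP = 0 + 1 + 2 + 0 + 1 + 4 + 1 + 3 + 1 + 0 + 1 + 1 + 2 + 0 + 1 + 1 + 2 + 0 + 1 + 1 + 2 + 1 + 1 + 0 + 5 = 32
distinct = 325 − 32 = 293

293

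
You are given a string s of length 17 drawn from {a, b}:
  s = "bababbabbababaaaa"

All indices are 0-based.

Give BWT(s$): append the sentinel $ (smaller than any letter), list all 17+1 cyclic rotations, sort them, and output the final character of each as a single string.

aaaabbbbbbaab$baaa

rank  rotation            last
    0  $bababbabbababaaaa  a
    1  a$bababbabbababaaa  a
    2  aa$bababbabbababaa  a
    3  aaa$bababbabbababa  a
    4  aaaa$bababbabbabab  b
    5  abaaaa$bababbabbab  b
    6  ababaaaa$bababbabb  b
    7  ababbabbababaaaa$b  b
    8  abbababaaaa$bababb  b
    9  abbabbababaaaa$bab  b
   10  baaaa$bababbabbaba  a
   11  babaaaa$bababbabba  a
   12  bababaaaa$bababbab  b
   13  bababbabbababaaaa$  $
   14  babbababaaaa$babab  b
   15  babbabbababaaaa$ba  a
   16  bbababaaaa$bababba  a
   17  bbabbababaaaa$baba  a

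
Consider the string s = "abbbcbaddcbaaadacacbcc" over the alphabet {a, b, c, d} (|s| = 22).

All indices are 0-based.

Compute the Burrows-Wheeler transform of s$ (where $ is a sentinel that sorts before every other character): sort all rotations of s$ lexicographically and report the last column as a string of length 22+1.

rank  rotation                 last
    0  $abbbcbaddcbaaadacacbcc  c
    1  aaadacacbcc$abbbcbaddcb  b
    2  aadacacbcc$abbbcbaddcba  a
    3  abbbcbaddcbaaadacacbcc$  $
    4  acacbcc$abbbcbaddcbaaad  d
    5  acbcc$abbbcbaddcbaaadac  c
    6  adacacbcc$abbbcbaddcbaa  a
    7  addcbaaadacacbcc$abbbcb  b
    8  baaadacacbcc$abbbcbaddc  c
    9  baddcbaaadacacbcc$abbbc  c
   10  bbbcbaddcbaaadacacbcc$a  a
   11  bbcbaddcbaaadacacbcc$ab  b
   12  bcbaddcbaaadacacbcc$abb  b
   13  bcc$abbbcbaddcbaaadacac  c
   14  c$abbbcbaddcbaaadacacbc  c
   15  cacbcc$abbbcbaddcbaaada  a
   16  cbaaadacacbcc$abbbcbadd  d
   17  cbaddcbaaadacacbcc$abbb  b
   18  cbcc$abbbcbaddcbaaadaca  a
   19  cc$abbbcbaddcbaaadacacb  b
   20  dacacbcc$abbbcbaddcbaaa  a
   21  dcbaaadacacbcc$abbbcbad  d
   22  ddcbaaadacacbcc$abbbcba  a

cba$dcabccabbccadbabada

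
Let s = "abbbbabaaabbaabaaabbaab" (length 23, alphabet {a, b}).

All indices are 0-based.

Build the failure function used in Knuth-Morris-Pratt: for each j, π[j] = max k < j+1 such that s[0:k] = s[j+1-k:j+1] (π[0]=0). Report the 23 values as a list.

π[0] = 0
j=1 s[j]='b': π[1]=0 (border '')
j=2 s[j]='b': π[2]=0 (border '')
j=3 s[j]='b': π[3]=0 (border '')
j=4 s[j]='b': π[4]=0 (border '')
j=5 s[j]='a': π[5]=1 (border 'a')
j=6 s[j]='b': π[6]=2 (border 'ab')
j=7 s[j]='a': k: 2→0; π[7]=1 (border 'a')
j=8 s[j]='a': k: 1→0; π[8]=1 (border 'a')
j=9 s[j]='a': k: 1→0; π[9]=1 (border 'a')
j=10 s[j]='b': π[10]=2 (border 'ab')
j=11 s[j]='b': π[11]=3 (border 'abb')
j=12 s[j]='a': k: 3→0; π[12]=1 (border 'a')
j=13 s[j]='a': k: 1→0; π[13]=1 (border 'a')
j=14 s[j]='b': π[14]=2 (border 'ab')
j=15 s[j]='a': k: 2→0; π[15]=1 (border 'a')
j=16 s[j]='a': k: 1→0; π[16]=1 (border 'a')
j=17 s[j]='a': k: 1→0; π[17]=1 (border 'a')
j=18 s[j]='b': π[18]=2 (border 'ab')
j=19 s[j]='b': π[19]=3 (border 'abb')
j=20 s[j]='a': k: 3→0; π[20]=1 (border 'a')
j=21 s[j]='a': k: 1→0; π[21]=1 (border 'a')
j=22 s[j]='b': π[22]=2 (border 'ab')

[0, 0, 0, 0, 0, 1, 2, 1, 1, 1, 2, 3, 1, 1, 2, 1, 1, 1, 2, 3, 1, 1, 2]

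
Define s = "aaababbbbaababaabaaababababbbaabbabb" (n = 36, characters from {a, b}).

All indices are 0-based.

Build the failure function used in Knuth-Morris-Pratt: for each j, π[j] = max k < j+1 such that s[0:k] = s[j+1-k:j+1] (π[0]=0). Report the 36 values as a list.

[0, 1, 2, 0, 1, 0, 0, 0, 0, 1, 2, 0, 1, 0, 1, 2, 0, 1, 2, 3, 4, 5, 6, 1, 0, 1, 0, 0, 0, 1, 2, 0, 0, 1, 0, 0]

π[0] = 0
j=1 s[j]='a': π[1]=1 (border 'a')
j=2 s[j]='a': π[2]=2 (border 'aa')
j=3 s[j]='b': k: 2→1→0; π[3]=0 (border '')
j=4 s[j]='a': π[4]=1 (border 'a')
j=5 s[j]='b': k: 1→0; π[5]=0 (border '')
j=6 s[j]='b': π[6]=0 (border '')
j=7 s[j]='b': π[7]=0 (border '')
j=8 s[j]='b': π[8]=0 (border '')
j=9 s[j]='a': π[9]=1 (border 'a')
j=10 s[j]='a': π[10]=2 (border 'aa')
j=11 s[j]='b': k: 2→1→0; π[11]=0 (border '')
j=12 s[j]='a': π[12]=1 (border 'a')
j=13 s[j]='b': k: 1→0; π[13]=0 (border '')
j=14 s[j]='a': π[14]=1 (border 'a')
j=15 s[j]='a': π[15]=2 (border 'aa')
j=16 s[j]='b': k: 2→1→0; π[16]=0 (border '')
j=17 s[j]='a': π[17]=1 (border 'a')
j=18 s[j]='a': π[18]=2 (border 'aa')
j=19 s[j]='a': π[19]=3 (border 'aaa')
j=20 s[j]='b': π[20]=4 (border 'aaab')
j=21 s[j]='a': π[21]=5 (border 'aaaba')
j=22 s[j]='b': π[22]=6 (border 'aaabab')
j=23 s[j]='a': k: 6→0; π[23]=1 (border 'a')
j=24 s[j]='b': k: 1→0; π[24]=0 (border '')
j=25 s[j]='a': π[25]=1 (border 'a')
j=26 s[j]='b': k: 1→0; π[26]=0 (border '')
j=27 s[j]='b': π[27]=0 (border '')
j=28 s[j]='b': π[28]=0 (border '')
j=29 s[j]='a': π[29]=1 (border 'a')
j=30 s[j]='a': π[30]=2 (border 'aa')
j=31 s[j]='b': k: 2→1→0; π[31]=0 (border '')
j=32 s[j]='b': π[32]=0 (border '')
j=33 s[j]='a': π[33]=1 (border 'a')
j=34 s[j]='b': k: 1→0; π[34]=0 (border '')
j=35 s[j]='b': π[35]=0 (border '')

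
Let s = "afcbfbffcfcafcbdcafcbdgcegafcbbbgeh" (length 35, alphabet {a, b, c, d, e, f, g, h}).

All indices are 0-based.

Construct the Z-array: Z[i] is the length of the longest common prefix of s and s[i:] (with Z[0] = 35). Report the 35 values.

Z[0]=35
i=1: i≥r, start 0; Z[1]=0
i=2: i≥r, start 0; Z[2]=0
i=3: i≥r, start 0; Z[3]=0
i=4: i≥r, start 0; Z[4]=0
i=5: i≥r, start 0; Z[5]=0
i=6: i≥r, start 0; Z[6]=0
i=7: i≥r, start 0; Z[7]=0
i=8: i≥r, start 0; Z[8]=0
i=9: i≥r, start 0; Z[9]=0
i=10: i≥r, start 0; Z[10]=0
i=11: i≥r, start 0; Z[11]=4 scan→box=[11,15)
i=12: min(r-i=3, Z[1]=0)=0; Z[12]=0
i=13: min(r-i=2, Z[2]=0)=0; Z[13]=0
i=14: min(r-i=1, Z[3]=0)=0; Z[14]=0
i=15: i≥r, start 0; Z[15]=0
i=16: i≥r, start 0; Z[16]=0
i=17: i≥r, start 0; Z[17]=4 scan→box=[17,21)
i=18: min(r-i=3, Z[1]=0)=0; Z[18]=0
i=19: min(r-i=2, Z[2]=0)=0; Z[19]=0
i=20: min(r-i=1, Z[3]=0)=0; Z[20]=0
i=21: i≥r, start 0; Z[21]=0
i=22: i≥r, start 0; Z[22]=0
i=23: i≥r, start 0; Z[23]=0
i=24: i≥r, start 0; Z[24]=0
i=25: i≥r, start 0; Z[25]=0
i=26: i≥r, start 0; Z[26]=4 scan→box=[26,30)
i=27: min(r-i=3, Z[1]=0)=0; Z[27]=0
i=28: min(r-i=2, Z[2]=0)=0; Z[28]=0
i=29: min(r-i=1, Z[3]=0)=0; Z[29]=0
i=30: i≥r, start 0; Z[30]=0
i=31: i≥r, start 0; Z[31]=0
i=32: i≥r, start 0; Z[32]=0
i=33: i≥r, start 0; Z[33]=0
i=34: i≥r, start 0; Z[34]=0

[35, 0, 0, 0, 0, 0, 0, 0, 0, 0, 0, 4, 0, 0, 0, 0, 0, 4, 0, 0, 0, 0, 0, 0, 0, 0, 4, 0, 0, 0, 0, 0, 0, 0, 0]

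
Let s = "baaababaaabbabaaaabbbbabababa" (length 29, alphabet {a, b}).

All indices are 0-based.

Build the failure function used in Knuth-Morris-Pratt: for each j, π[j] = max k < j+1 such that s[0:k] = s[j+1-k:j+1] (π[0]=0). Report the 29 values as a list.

[0, 0, 0, 0, 1, 2, 1, 2, 3, 4, 5, 1, 2, 1, 2, 3, 4, 0, 1, 1, 1, 1, 2, 1, 2, 1, 2, 1, 2]

π[0] = 0
j=1 s[j]='a': π[1]=0 (border '')
j=2 s[j]='a': π[2]=0 (border '')
j=3 s[j]='a': π[3]=0 (border '')
j=4 s[j]='b': π[4]=1 (border 'b')
j=5 s[j]='a': π[5]=2 (border 'ba')
j=6 s[j]='b': k: 2→0; π[6]=1 (border 'b')
j=7 s[j]='a': π[7]=2 (border 'ba')
j=8 s[j]='a': π[8]=3 (border 'baa')
j=9 s[j]='a': π[9]=4 (border 'baaa')
j=10 s[j]='b': π[10]=5 (border 'baaab')
j=11 s[j]='b': k: 5→1→0; π[11]=1 (border 'b')
j=12 s[j]='a': π[12]=2 (border 'ba')
j=13 s[j]='b': k: 2→0; π[13]=1 (border 'b')
j=14 s[j]='a': π[14]=2 (border 'ba')
j=15 s[j]='a': π[15]=3 (border 'baa')
j=16 s[j]='a': π[16]=4 (border 'baaa')
j=17 s[j]='a': k: 4→0; π[17]=0 (border '')
j=18 s[j]='b': π[18]=1 (border 'b')
j=19 s[j]='b': k: 1→0; π[19]=1 (border 'b')
j=20 s[j]='b': k: 1→0; π[20]=1 (border 'b')
j=21 s[j]='b': k: 1→0; π[21]=1 (border 'b')
j=22 s[j]='a': π[22]=2 (border 'ba')
j=23 s[j]='b': k: 2→0; π[23]=1 (border 'b')
j=24 s[j]='a': π[24]=2 (border 'ba')
j=25 s[j]='b': k: 2→0; π[25]=1 (border 'b')
j=26 s[j]='a': π[26]=2 (border 'ba')
j=27 s[j]='b': k: 2→0; π[27]=1 (border 'b')
j=28 s[j]='a': π[28]=2 (border 'ba')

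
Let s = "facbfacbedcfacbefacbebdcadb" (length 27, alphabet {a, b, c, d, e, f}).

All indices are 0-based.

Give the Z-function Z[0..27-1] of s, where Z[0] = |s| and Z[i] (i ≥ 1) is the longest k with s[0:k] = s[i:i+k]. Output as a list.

[27, 0, 0, 0, 4, 0, 0, 0, 0, 0, 0, 4, 0, 0, 0, 0, 4, 0, 0, 0, 0, 0, 0, 0, 0, 0, 0]

Z[0]=27
i=1: fresh scan; Z[1]=0
i=2: fresh scan; Z[2]=0
i=3: fresh scan; Z[3]=0
i=4: fresh scan; Z[4]=4 grow→box=[4,8)
i=5: min(r-i=3, Z[1]=0)=0; Z[5]=0
i=6: min(r-i=2, Z[2]=0)=0; Z[6]=0
i=7: min(r-i=1, Z[3]=0)=0; Z[7]=0
i=8: fresh scan; Z[8]=0
i=9: fresh scan; Z[9]=0
i=10: fresh scan; Z[10]=0
i=11: fresh scan; Z[11]=4 grow→box=[11,15)
i=12: min(r-i=3, Z[1]=0)=0; Z[12]=0
i=13: min(r-i=2, Z[2]=0)=0; Z[13]=0
i=14: min(r-i=1, Z[3]=0)=0; Z[14]=0
i=15: fresh scan; Z[15]=0
i=16: fresh scan; Z[16]=4 grow→box=[16,20)
i=17: min(r-i=3, Z[1]=0)=0; Z[17]=0
i=18: min(r-i=2, Z[2]=0)=0; Z[18]=0
i=19: min(r-i=1, Z[3]=0)=0; Z[19]=0
i=20: fresh scan; Z[20]=0
i=21: fresh scan; Z[21]=0
i=22: fresh scan; Z[22]=0
i=23: fresh scan; Z[23]=0
i=24: fresh scan; Z[24]=0
i=25: fresh scan; Z[25]=0
i=26: fresh scan; Z[26]=0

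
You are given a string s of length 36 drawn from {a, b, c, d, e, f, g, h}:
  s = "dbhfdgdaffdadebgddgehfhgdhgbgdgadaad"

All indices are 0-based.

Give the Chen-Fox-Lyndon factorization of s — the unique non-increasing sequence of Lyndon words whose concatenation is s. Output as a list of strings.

emit factor 1: 'd' (i=0, period=1)
emit factor 2: 'bhfdgd' (i=1, period=6)
emit factor 3: 'affd' (i=7, period=4)
emit factor 4: 'adebgddgehfhgdhgbgdg' (i=11, period=20)
emit factor 5: 'ad' (i=31, period=2)
emit factor 6: 'aad' (i=33, period=3)

["d", "bhfdgd", "affd", "adebgddgehfhgdhgbgdg", "ad", "aad"]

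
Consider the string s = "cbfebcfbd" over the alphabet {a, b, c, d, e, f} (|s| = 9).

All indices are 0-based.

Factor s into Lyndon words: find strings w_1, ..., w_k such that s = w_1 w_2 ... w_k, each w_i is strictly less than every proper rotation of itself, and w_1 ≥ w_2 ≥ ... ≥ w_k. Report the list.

emit factor 1: 'c' (i=0, period=1)
emit factor 2: 'bfe' (i=1, period=3)
emit factor 3: 'bcfbd' (i=4, period=5)

["c", "bfe", "bcfbd"]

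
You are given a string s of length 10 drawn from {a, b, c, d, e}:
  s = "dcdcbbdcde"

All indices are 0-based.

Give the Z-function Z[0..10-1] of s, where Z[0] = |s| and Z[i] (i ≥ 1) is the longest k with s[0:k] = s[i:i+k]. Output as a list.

Z[0]=10
i=1: outside box; Z[1]=0
i=2: outside box; Z[2]=2 scan→box=[2,4)
i=3: min(r-i=1, Z[1]=0)=0; Z[3]=0
i=4: outside box; Z[4]=0
i=5: outside box; Z[5]=0
i=6: outside box; Z[6]=3 scan→box=[6,9)
i=7: min(r-i=2, Z[1]=0)=0; Z[7]=0
i=8: min(r-i=1, Z[2]=2)=1; Z[8]=1
i=9: outside box; Z[9]=0

[10, 0, 2, 0, 0, 0, 3, 0, 1, 0]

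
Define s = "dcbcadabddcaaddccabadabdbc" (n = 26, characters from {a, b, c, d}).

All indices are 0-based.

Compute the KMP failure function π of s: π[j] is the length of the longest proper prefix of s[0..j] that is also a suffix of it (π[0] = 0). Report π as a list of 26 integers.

[0, 0, 0, 0, 0, 1, 0, 0, 1, 1, 2, 0, 0, 1, 1, 2, 0, 0, 0, 0, 1, 0, 0, 1, 0, 0]

π[0] = 0
j=1 s[j]='c': π[1]=0 (border '')
j=2 s[j]='b': π[2]=0 (border '')
j=3 s[j]='c': π[3]=0 (border '')
j=4 s[j]='a': π[4]=0 (border '')
j=5 s[j]='d': π[5]=1 (border 'd')
j=6 s[j]='a': k: 1→0; π[6]=0 (border '')
j=7 s[j]='b': π[7]=0 (border '')
j=8 s[j]='d': π[8]=1 (border 'd')
j=9 s[j]='d': k: 1→0; π[9]=1 (border 'd')
j=10 s[j]='c': π[10]=2 (border 'dc')
j=11 s[j]='a': k: 2→0; π[11]=0 (border '')
j=12 s[j]='a': π[12]=0 (border '')
j=13 s[j]='d': π[13]=1 (border 'd')
j=14 s[j]='d': k: 1→0; π[14]=1 (border 'd')
j=15 s[j]='c': π[15]=2 (border 'dc')
j=16 s[j]='c': k: 2→0; π[16]=0 (border '')
j=17 s[j]='a': π[17]=0 (border '')
j=18 s[j]='b': π[18]=0 (border '')
j=19 s[j]='a': π[19]=0 (border '')
j=20 s[j]='d': π[20]=1 (border 'd')
j=21 s[j]='a': k: 1→0; π[21]=0 (border '')
j=22 s[j]='b': π[22]=0 (border '')
j=23 s[j]='d': π[23]=1 (border 'd')
j=24 s[j]='b': k: 1→0; π[24]=0 (border '')
j=25 s[j]='c': π[25]=0 (border '')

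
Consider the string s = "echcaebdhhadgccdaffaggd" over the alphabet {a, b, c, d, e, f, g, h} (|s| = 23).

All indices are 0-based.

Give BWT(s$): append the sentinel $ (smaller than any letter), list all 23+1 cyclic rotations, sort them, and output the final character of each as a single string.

rank  rotation                  last
    0  $echcaebdhhadgccdaffaggd  d
    1  adgccdaffaggd$echcaebdhh  h
    2  aebdhhadgccdaffaggd$echc  c
    3  affaggd$echcaebdhhadgccd  d
    4  aggd$echcaebdhhadgccdaff  f
    5  bdhhadgccdaffaggd$echcae  e
    6  caebdhhadgccdaffaggd$ech  h
    7  ccdaffaggd$echcaebdhhadg  g
    8  cdaffaggd$echcaebdhhadgc  c
    9  chcaebdhhadgccdaffaggd$e  e
   10  d$echcaebdhhadgccdaffagg  g
   11  daffaggd$echcaebdhhadgcc  c
   12  dgccdaffaggd$echcaebdhha  a
   13  dhhadgccdaffaggd$echcaeb  b
   14  ebdhhadgccdaffaggd$echca  a
   15  echcaebdhhadgccdaffaggd$  $
   16  faggd$echcaebdhhadgccdaf  f
   17  ffaggd$echcaebdhhadgccda  a
   18  gccdaffaggd$echcaebdhhad  d
   19  gd$echcaebdhhadgccdaffag  g
   20  ggd$echcaebdhhadgccdaffa  a
   21  hadgccdaffaggd$echcaebdh  h
   22  hcaebdhhadgccdaffaggd$ec  c
   23  hhadgccdaffaggd$echcaebd  d

dhcdfehgcegcaba$fadgahcd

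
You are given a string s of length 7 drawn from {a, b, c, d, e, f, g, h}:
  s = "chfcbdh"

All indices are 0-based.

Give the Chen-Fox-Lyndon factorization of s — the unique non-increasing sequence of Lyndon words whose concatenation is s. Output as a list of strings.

["chf", "c", "bdh"]

emit factor 1: 'chf' (i=0, period=3)
emit factor 2: 'c' (i=3, period=1)
emit factor 3: 'bdh' (i=4, period=3)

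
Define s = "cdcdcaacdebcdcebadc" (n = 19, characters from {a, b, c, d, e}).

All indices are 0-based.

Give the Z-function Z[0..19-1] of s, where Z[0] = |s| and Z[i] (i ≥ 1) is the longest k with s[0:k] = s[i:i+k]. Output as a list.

Z[0]=19
i=1: i≥r, start 0; Z[1]=0
i=2: i≥r, start 0; Z[2]=3 grow→box=[2,5)
i=3: min(r-i=2, Z[1]=0)=0; Z[3]=0
i=4: min(r-i=1, Z[2]=3)=1; Z[4]=1
i=5: i≥r, start 0; Z[5]=0
i=6: i≥r, start 0; Z[6]=0
i=7: i≥r, start 0; Z[7]=2 grow→box=[7,9)
i=8: min(r-i=1, Z[1]=0)=0; Z[8]=0
i=9: i≥r, start 0; Z[9]=0
i=10: i≥r, start 0; Z[10]=0
i=11: i≥r, start 0; Z[11]=3 grow→box=[11,14)
i=12: min(r-i=2, Z[1]=0)=0; Z[12]=0
i=13: min(r-i=1, Z[2]=3)=1; Z[13]=1
i=14: i≥r, start 0; Z[14]=0
i=15: i≥r, start 0; Z[15]=0
i=16: i≥r, start 0; Z[16]=0
i=17: i≥r, start 0; Z[17]=0
i=18: i≥r, start 0; Z[18]=1 grow→box=[18,19)

[19, 0, 3, 0, 1, 0, 0, 2, 0, 0, 0, 3, 0, 1, 0, 0, 0, 0, 1]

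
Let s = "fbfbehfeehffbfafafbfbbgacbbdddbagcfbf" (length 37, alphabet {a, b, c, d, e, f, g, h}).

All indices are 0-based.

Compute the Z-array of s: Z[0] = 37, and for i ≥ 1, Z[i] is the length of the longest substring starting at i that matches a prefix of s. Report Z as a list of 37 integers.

Z[0]=37
i=1: outside box; Z[1]=0
i=2: outside box; Z[2]=2 extend→box=[2,4)
i=3: min(r-i=1, Z[1]=0)=0; Z[3]=0
i=4: outside box; Z[4]=0
i=5: outside box; Z[5]=0
i=6: outside box; Z[6]=1 extend→box=[6,7)
i=7: outside box; Z[7]=0
i=8: outside box; Z[8]=0
i=9: outside box; Z[9]=0
i=10: outside box; Z[10]=1 extend→box=[10,11)
i=11: outside box; Z[11]=3 extend→box=[11,14)
i=12: min(r-i=2, Z[1]=0)=0; Z[12]=0
i=13: min(r-i=1, Z[2]=2)=1; Z[13]=1
i=14: outside box; Z[14]=0
i=15: outside box; Z[15]=1 extend→box=[15,16)
i=16: outside box; Z[16]=0
i=17: outside box; Z[17]=4 extend→box=[17,21)
i=18: min(r-i=3, Z[1]=0)=0; Z[18]=0
i=19: min(r-i=2, Z[2]=2)=2; Z[19]=2
i=20: min(r-i=1, Z[3]=0)=0; Z[20]=0
i=21: outside box; Z[21]=0
i=22: outside box; Z[22]=0
i=23: outside box; Z[23]=0
i=24: outside box; Z[24]=0
i=25: outside box; Z[25]=0
i=26: outside box; Z[26]=0
i=27: outside box; Z[27]=0
i=28: outside box; Z[28]=0
i=29: outside box; Z[29]=0
i=30: outside box; Z[30]=0
i=31: outside box; Z[31]=0
i=32: outside box; Z[32]=0
i=33: outside box; Z[33]=0
i=34: outside box; Z[34]=3 extend→box=[34,37)
i=35: min(r-i=2, Z[1]=0)=0; Z[35]=0
i=36: min(r-i=1, Z[2]=2)=1; Z[36]=1

[37, 0, 2, 0, 0, 0, 1, 0, 0, 0, 1, 3, 0, 1, 0, 1, 0, 4, 0, 2, 0, 0, 0, 0, 0, 0, 0, 0, 0, 0, 0, 0, 0, 0, 3, 0, 1]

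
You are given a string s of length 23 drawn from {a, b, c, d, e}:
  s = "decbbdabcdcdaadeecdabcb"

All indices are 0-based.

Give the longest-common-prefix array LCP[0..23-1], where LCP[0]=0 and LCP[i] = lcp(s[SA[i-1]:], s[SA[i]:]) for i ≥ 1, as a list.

rank | idx | suffix
   0 |  12 | aadeecdabcb
   1 |  19 | abcb
   2 |   6 | abcdcdaadeecdabcb
   3 |  13 | adeecdabcb
   4 |  22 | b
   5 |   3 | bbdabcdcdaadeecdabcb
   6 |  20 | bcb
   7 |   7 | bcdcdaadeecdabcb
   8 |   4 | bdabcdcdaadeecdabcb
   9 |  21 | cb
  10 |   2 | cbbdabcdcdaadeecdabcb
  11 |  10 | cdaadeecdabcb
  12 |  17 | cdabcb
  13 |   8 | cdcdaadeecdabcb
  14 |  11 | daadeecdabcb
  15 |  18 | dabcb
  16 |   5 | dabcdcdaadeecdabcb
  17 |   9 | dcdaadeecdabcb
  18 |   0 | decbbdabcdcdaadeecdabcb
  19 |  14 | deecdabcb
  20 |   1 | ecbbdabcdcdaadeecdabcb
  21 |  16 | ecdabcb
  22 |  15 | eecdabcb

SA = [12, 19, 6, 13, 22, 3, 20, 7, 4, 21, 2, 10, 17, 8, 11, 18, 5, 9, 0, 14, 1, 16, 15]
i: (SA[i-1],SA[i]) lcp shared
  1: (12,19) 1 'a'
  2: (19,6) 3 'abc'
  3: (6,13) 1 'a'
  4: (13,22) 0 ''
  5: (22,3) 1 'b'
  6: (3,20) 1 'b'
  7: (20,7) 2 'bc'
  8: (7,4) 1 'b'
  9: (4,21) 0 ''
  10: (21,2) 2 'cb'
  11: (2,10) 1 'c'
  12: (10,17) 3 'cda'
  13: (17,8) 2 'cd'
  14: (8,11) 0 ''
  15: (11,18) 2 'da'
  16: (18,5) 4 'dabc'
  17: (5,9) 1 'd'
  18: (9,0) 1 'd'
  19: (0,14) 2 'de'
  20: (14,1) 0 ''
  21: (1,16) 2 'ec'
  22: (16,15) 1 'e'

[0, 1, 3, 1, 0, 1, 1, 2, 1, 0, 2, 1, 3, 2, 0, 2, 4, 1, 1, 2, 0, 2, 1]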